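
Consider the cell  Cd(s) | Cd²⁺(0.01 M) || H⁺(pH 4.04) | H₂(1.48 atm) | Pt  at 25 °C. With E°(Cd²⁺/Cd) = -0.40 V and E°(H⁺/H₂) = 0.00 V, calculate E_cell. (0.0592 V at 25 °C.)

0.22 V

The hydrogen couple is the cathode, so E°_cell = 0.40 V; n = 2.
[H⁺] = 10^(−4.04) = 9.1 × 10^-5 M, and Q = [Cd²⁺]·P(H₂) / [H⁺]^2 = 1.78 × 10^6.
E = E° − (0.0592/2) log Q = 0.40 − (0.0592/2)(6.250) = 0.215 V.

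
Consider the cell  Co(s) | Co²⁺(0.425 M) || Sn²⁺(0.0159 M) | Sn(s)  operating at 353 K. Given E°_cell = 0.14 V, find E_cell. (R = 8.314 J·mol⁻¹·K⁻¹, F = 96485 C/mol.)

0.090 V

Balancing electrons gives n = 2; the reaction quotient is Q = [Co²⁺]/[Sn²⁺] = 26.7.
E = E° − (RT/nF) ln Q = 0.14 − (8.314×353)/(2×96485) × (3.286) = 0.140 − 0.050 = 0.090 V.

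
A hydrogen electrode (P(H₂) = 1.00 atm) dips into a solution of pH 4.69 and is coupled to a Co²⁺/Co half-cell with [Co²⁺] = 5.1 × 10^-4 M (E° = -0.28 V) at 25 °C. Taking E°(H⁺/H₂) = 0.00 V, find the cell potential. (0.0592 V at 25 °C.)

0.100 V

The hydrogen couple is the cathode, so E°_cell = 0.28 V; n = 2.
[H⁺] = 10^(−4.69) = 2 × 10^-5 M, and Q = [Co²⁺]·P(H₂) / [H⁺]^2 = 1.22 × 10^6.
E = E° − (0.0592/2) log Q = 0.28 − (0.0592/2)(6.088) = 0.100 V.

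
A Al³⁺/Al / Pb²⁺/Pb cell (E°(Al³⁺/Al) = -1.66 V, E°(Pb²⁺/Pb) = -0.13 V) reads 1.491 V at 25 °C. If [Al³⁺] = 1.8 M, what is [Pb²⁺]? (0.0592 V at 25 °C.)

0.071 M

From the Nernst equation, log Q = n(E° − E)/0.0592 = 6(1.53 − 1.491)/0.0592 = 3.953, so Q = 8970.
With Q = [Al³⁺]^2/[Pb²⁺]^3 and the known concentrations, [Pb²⁺]^3 in the denominator gives [Pb²⁺] = 0.071 M.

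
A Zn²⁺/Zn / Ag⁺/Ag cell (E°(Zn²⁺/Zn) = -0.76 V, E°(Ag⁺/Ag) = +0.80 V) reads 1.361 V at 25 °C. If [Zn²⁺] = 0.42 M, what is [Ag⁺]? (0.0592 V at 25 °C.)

From the Nernst equation, log Q = n(E° − E)/0.0592 = 2(1.56 − 1.361)/0.0592 = 6.723, so Q = 5.28 × 10^6.
With Q = [Zn²⁺]/[Ag⁺]^2 and the known concentrations, [Ag⁺]^2 in the denominator gives [Ag⁺] = 2.8 × 10^-4 M.

2.8 × 10^-4 M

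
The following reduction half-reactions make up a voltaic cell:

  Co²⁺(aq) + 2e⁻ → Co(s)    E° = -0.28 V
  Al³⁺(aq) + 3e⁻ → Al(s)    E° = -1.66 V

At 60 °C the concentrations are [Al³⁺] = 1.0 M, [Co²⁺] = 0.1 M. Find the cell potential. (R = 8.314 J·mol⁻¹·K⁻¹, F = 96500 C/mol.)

The Co²⁺/Co couple has the higher reduction potential and acts as the cathode, so E°_cell = -0.28 − (-1.66) = 1.38 V.
Balancing electrons gives n = 6; the reaction quotient is Q = [Al³⁺]^2/[Co²⁺]^3 = 1000.
E = E° − (RT/nF) ln Q = 1.38 − (8.314×333)/(6×96500) × (6.908) = 1.380 − 0.033 = 1.347 V.

1.35 V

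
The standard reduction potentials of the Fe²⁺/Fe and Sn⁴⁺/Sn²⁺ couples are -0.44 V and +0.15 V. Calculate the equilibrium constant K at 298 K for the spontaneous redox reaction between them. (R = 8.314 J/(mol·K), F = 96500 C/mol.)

E°_cell = +0.15 − (-0.44) = 0.59 V, with n = 2 electrons transferred.
At equilibrium E = 0, so the Nernst equation gives ln K = nFE°/RT = (2)(96500)(0.59)/((8.314)(298)) = 45.96.
K = e^45.96 = 9.1 × 10^19.

9.1 × 10^19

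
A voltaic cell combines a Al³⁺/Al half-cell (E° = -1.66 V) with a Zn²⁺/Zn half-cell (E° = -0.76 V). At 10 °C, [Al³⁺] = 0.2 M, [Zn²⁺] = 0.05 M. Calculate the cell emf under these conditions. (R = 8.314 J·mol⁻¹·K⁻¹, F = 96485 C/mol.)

The Zn²⁺/Zn couple has the higher reduction potential and acts as the cathode, so E°_cell = -0.76 − (-1.66) = 0.90 V.
Balancing electrons gives n = 6; the reaction quotient is Q = [Al³⁺]^2/[Zn²⁺]^3 = 320.
E = E° − (RT/nF) ln Q = 0.90 − (8.314×283)/(6×96485) × (5.768) = 0.900 − 0.023 = 0.877 V.

0.877 V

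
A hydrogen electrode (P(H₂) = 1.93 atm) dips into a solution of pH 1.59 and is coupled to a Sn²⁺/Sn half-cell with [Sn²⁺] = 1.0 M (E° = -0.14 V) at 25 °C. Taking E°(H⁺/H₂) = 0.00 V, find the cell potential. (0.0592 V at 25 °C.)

The hydrogen couple is the cathode, so E°_cell = 0.14 V; n = 2.
[H⁺] = 10^(−1.59) = 0.026 M, and Q = [Sn²⁺]·P(H₂) / [H⁺]^2 = 2920.
E = E° − (0.0592/2) log Q = 0.14 − (0.0592/2)(3.466) = 0.037 V.

0.037 V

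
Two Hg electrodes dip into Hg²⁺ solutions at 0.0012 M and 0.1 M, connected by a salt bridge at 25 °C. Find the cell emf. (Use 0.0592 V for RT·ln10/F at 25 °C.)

0.057 V

Both half-cells are Hg²⁺/Hg, so E°_cell = 0. The concentrated side is the cathode; the cell reaction moves Hg²⁺ from high to low concentration with n = 2.
Q = [Hg²⁺]_dilute/[Hg²⁺]_conc = 0.0012/0.1 = 0.0120.
E = 0 − (0.0592/2) log Q = −(0.0592/2)(-1.921) = 0.0569 V.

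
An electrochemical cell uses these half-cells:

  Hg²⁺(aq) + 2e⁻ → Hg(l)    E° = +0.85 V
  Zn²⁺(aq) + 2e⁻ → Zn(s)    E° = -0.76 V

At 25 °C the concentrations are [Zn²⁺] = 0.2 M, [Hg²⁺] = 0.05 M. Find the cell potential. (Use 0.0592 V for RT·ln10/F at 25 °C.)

1.59 V

The Hg²⁺/Hg couple has the higher reduction potential and acts as the cathode, so E°_cell = +0.85 − (-0.76) = 1.61 V.
Balancing electrons gives n = 2; the reaction quotient is Q = [Zn²⁺]/[Hg²⁺] = 4.00.
At 25 °C, E = E° − (0.0592/n) log Q = 1.61 − (0.0592/2)(0.602) = 1.610 − 0.018 = 1.592 V.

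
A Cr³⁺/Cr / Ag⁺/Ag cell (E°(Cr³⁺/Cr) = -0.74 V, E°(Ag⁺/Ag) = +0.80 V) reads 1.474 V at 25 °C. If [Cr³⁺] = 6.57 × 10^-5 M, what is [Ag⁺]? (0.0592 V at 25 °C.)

From the Nernst equation, log Q = n(E° − E)/0.0592 = 3(1.54 − 1.474)/0.0592 = 3.345, so Q = 2210.
With Q = [Cr³⁺]/[Ag⁺]^3 and the known concentrations, [Ag⁺]^3 in the denominator gives [Ag⁺] = 0.0031 M.

0.0031 M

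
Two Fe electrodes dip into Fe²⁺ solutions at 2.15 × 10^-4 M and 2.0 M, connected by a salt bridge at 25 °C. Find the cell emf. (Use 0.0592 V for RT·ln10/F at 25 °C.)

0.12 V

Both half-cells are Fe²⁺/Fe, so E°_cell = 0. The concentrated side is the cathode; the cell reaction moves Fe²⁺ from high to low concentration with n = 2.
Q = [Fe²⁺]_dilute/[Fe²⁺]_conc = 2.15 × 10^-4/2.0 = 1.07 × 10^-4.
E = 0 − (0.0592/2) log Q = −(0.0592/2)(-3.969) = 0.1175 V.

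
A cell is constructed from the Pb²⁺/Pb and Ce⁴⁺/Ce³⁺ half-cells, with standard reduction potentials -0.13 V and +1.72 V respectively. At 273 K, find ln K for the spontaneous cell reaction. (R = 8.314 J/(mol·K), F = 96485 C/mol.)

ln K = 157.3

E°_cell = +1.72 − (-0.13) = 1.85 V, with n = 2 electrons transferred.
At equilibrium E = 0, so the Nernst equation gives ln K = nFE°/RT = (2)(96485)(1.85)/((8.314)(273)) = 157.29.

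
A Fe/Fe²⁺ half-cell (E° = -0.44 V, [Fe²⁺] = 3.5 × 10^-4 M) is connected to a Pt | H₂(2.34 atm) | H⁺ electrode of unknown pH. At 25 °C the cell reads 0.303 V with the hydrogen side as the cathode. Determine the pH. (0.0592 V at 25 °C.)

pH = 3.86

E°_cell = 0.44 V and n = 2.
log Q = n(E° − E)/0.0592 = 2×(0.44 − 0.303)/0.0592 = 4.628.
With Q = [Fe²⁺]·P(H₂) / [H⁺]^2, solving for [H⁺] gives log[H⁺] = -3.858, so pH = 3.86.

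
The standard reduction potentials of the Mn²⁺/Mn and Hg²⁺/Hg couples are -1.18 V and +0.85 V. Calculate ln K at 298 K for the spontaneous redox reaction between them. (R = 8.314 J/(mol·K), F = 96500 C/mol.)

E°_cell = +0.85 − (-1.18) = 2.03 V, with n = 2 electrons transferred.
At equilibrium E = 0, so the Nernst equation gives ln K = nFE°/RT = (2)(96500)(2.03)/((8.314)(298)) = 158.13.

ln K = 158.1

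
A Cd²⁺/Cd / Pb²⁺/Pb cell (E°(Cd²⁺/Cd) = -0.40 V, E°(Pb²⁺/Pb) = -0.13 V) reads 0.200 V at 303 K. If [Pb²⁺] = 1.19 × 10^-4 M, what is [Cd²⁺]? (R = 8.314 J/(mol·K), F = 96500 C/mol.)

From the Nernst equation, ln Q = nF(E° − E)/RT = 2×96500×(0.27 − 0.200)/(8.314×303) = 5.363, so Q = 213.
With Q = [Cd²⁺]/[Pb²⁺] and the known concentrations, [Cd²⁺] in the numerator gives [Cd²⁺] = 0.025 M.

0.025 M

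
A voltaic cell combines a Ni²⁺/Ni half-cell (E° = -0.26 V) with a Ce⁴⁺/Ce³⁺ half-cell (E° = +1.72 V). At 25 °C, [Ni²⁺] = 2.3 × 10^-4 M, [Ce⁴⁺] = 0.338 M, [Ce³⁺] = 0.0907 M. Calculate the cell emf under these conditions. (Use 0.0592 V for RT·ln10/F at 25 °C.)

2.12 V

The Ce⁴⁺/Ce³⁺ couple has the higher reduction potential and acts as the cathode, so E°_cell = +1.72 − (-0.26) = 1.98 V.
Balancing electrons gives n = 2; the reaction quotient is Q = [Ni²⁺]·[Ce³⁺]^2/[Ce⁴⁺]^2 = 1.66 × 10^-5.
At 25 °C, E = E° − (0.0592/n) log Q = 1.98 − (0.0592/2)(-4.781) = 1.980 + 0.142 = 2.122 V.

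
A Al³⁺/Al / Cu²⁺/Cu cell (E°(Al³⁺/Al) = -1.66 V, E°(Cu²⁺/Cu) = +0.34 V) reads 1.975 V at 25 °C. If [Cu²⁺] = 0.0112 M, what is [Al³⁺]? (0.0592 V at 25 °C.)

From the Nernst equation, log Q = n(E° − E)/0.0592 = 6(2.00 − 1.975)/0.0592 = 2.534, so Q = 342.
With Q = [Al³⁺]^2/[Cu²⁺]^3 and the known concentrations, [Al³⁺]^2 in the numerator gives [Al³⁺] = 0.022 M.

0.022 M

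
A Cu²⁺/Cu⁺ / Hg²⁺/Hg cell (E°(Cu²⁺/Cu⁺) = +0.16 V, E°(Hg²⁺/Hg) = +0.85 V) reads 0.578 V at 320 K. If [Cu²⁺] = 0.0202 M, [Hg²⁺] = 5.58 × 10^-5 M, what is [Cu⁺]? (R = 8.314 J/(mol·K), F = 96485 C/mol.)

0.047 M

From the Nernst equation, ln Q = nF(E° − E)/RT = 2×96485×(0.69 − 0.578)/(8.314×320) = 8.124, so Q = 3370.
With Q = [Cu²⁺]^2/([Cu⁺]^2·[Hg²⁺]) and the known concentrations, [Cu⁺]^2 in the denominator gives [Cu⁺] = 0.047 M.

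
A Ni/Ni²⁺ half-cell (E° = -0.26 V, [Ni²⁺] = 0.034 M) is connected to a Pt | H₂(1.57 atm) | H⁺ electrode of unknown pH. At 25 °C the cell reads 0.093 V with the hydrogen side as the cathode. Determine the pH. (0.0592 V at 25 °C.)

E°_cell = 0.26 V and n = 2.
log Q = n(E° − E)/0.0592 = 2×(0.26 − 0.093)/0.0592 = 5.642.
With Q = [Ni²⁺]·P(H₂) / [H⁺]^2, solving for [H⁺] gives log[H⁺] = -3.457, so pH = 3.46.

pH = 3.46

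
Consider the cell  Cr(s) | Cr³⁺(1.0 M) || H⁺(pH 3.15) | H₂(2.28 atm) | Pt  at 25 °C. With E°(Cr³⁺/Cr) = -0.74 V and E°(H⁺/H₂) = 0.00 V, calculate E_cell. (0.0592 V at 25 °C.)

The hydrogen couple is the cathode, so E°_cell = 0.74 V; n = 6.
[H⁺] = 10^(−3.15) = 7.1 × 10^-4 M, and Q = [Cr³⁺]^2·P(H₂)^3 / [H⁺]^6 = 9.41 × 10^19.
E = E° − (0.0592/6) log Q = 0.74 − (0.0592/6)(19.974) = 0.543 V.

0.54 V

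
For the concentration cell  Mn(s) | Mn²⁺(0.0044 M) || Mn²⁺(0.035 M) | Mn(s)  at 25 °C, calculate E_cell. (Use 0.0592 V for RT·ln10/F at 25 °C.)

Both half-cells are Mn²⁺/Mn, so E°_cell = 0. The concentrated side is the cathode; the cell reaction moves Mn²⁺ from high to low concentration with n = 2.
Q = [Mn²⁺]_dilute/[Mn²⁺]_conc = 0.0044/0.035 = 0.126.
E = 0 − (0.0592/2) log Q = −(0.0592/2)(-0.901) = 0.0267 V.

0.027 V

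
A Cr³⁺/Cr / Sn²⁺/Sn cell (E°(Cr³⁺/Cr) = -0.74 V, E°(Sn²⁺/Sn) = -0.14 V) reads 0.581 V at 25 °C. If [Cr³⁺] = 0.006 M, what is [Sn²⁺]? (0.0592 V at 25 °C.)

0.0075 M

From the Nernst equation, log Q = n(E° − E)/0.0592 = 6(0.60 − 0.581)/0.0592 = 1.926, so Q = 84.3.
With Q = [Cr³⁺]^2/[Sn²⁺]^3 and the known concentrations, [Sn²⁺]^3 in the denominator gives [Sn²⁺] = 0.0075 M.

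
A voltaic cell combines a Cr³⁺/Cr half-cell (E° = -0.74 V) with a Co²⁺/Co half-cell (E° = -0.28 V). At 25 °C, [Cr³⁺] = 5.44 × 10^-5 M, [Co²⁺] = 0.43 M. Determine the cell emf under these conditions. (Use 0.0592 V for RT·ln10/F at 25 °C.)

0.533 V

The Co²⁺/Co couple has the higher reduction potential and acts as the cathode, so E°_cell = -0.28 − (-0.74) = 0.46 V.
Balancing electrons gives n = 6; the reaction quotient is Q = [Cr³⁺]^2/[Co²⁺]^3 = 3.72 × 10^-8.
At 25 °C, E = E° − (0.0592/n) log Q = 0.46 − (0.0592/6)(-7.429) = 0.460 + 0.073 = 0.533 V.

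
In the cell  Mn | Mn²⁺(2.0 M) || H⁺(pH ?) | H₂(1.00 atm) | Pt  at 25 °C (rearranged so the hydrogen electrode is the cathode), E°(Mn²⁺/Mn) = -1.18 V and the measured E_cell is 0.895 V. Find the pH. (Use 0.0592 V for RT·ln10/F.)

E°_cell = 1.18 V and n = 2.
log Q = n(E° − E)/0.0592 = 2×(1.18 − 0.895)/0.0592 = 9.628.
With Q = [Mn²⁺]·P(H₂) / [H⁺]^2, solving for [H⁺] gives log[H⁺] = -4.664, so pH = 4.66.

pH = 4.66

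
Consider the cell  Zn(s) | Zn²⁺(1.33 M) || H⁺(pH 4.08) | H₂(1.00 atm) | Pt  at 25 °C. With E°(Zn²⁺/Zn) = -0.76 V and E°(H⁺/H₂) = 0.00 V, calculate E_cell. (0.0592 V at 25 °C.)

The hydrogen couple is the cathode, so E°_cell = 0.76 V; n = 2.
[H⁺] = 10^(−4.08) = 8.3 × 10^-5 M, and Q = [Zn²⁺]·P(H₂) / [H⁺]^2 = 1.92 × 10^8.
E = E° − (0.0592/2) log Q = 0.76 − (0.0592/2)(8.284) = 0.515 V.

0.51 V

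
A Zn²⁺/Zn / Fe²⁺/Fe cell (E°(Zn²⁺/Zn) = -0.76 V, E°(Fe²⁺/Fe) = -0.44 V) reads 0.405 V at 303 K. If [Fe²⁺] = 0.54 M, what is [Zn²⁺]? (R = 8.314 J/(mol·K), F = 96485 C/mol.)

8 × 10^-4 M

From the Nernst equation, ln Q = nF(E° − E)/RT = 2×96485×(0.32 − 0.405)/(8.314×303) = -6.511, so Q = 0.00149.
With Q = [Zn²⁺]/[Fe²⁺] and the known concentrations, [Zn²⁺] in the numerator gives [Zn²⁺] = 8 × 10^-4 M.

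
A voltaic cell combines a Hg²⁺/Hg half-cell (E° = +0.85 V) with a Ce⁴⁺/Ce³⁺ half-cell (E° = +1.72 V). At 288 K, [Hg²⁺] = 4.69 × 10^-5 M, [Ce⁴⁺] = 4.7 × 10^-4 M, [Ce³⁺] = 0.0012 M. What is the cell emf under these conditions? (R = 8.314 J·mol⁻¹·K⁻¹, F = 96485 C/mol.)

The Ce⁴⁺/Ce³⁺ couple has the higher reduction potential and acts as the cathode, so E°_cell = +1.72 − (+0.85) = 0.87 V.
Balancing electrons gives n = 2; the reaction quotient is Q = [Hg²⁺]·[Ce³⁺]^2/[Ce⁴⁺]^2 = 3.06 × 10^-4.
E = E° − (RT/nF) ln Q = 0.87 − (8.314×288)/(2×96485) × (-8.093) = 0.870 + 0.100 = 0.970 V.

0.970 V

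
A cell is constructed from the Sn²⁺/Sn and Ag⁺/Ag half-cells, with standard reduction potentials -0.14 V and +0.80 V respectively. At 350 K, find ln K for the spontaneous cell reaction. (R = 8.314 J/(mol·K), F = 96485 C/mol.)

ln K = 62.3

E°_cell = +0.80 − (-0.14) = 0.94 V, with n = 2 electrons transferred.
At equilibrium E = 0, so the Nernst equation gives ln K = nFE°/RT = (2)(96485)(0.94)/((8.314)(350)) = 62.34.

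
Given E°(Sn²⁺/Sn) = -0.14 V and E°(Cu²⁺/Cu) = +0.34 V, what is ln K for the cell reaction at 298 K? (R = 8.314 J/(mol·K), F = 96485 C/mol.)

ln K = 37.4

E°_cell = +0.34 − (-0.14) = 0.48 V, with n = 2 electrons transferred.
At equilibrium E = 0, so the Nernst equation gives ln K = nFE°/RT = (2)(96485)(0.48)/((8.314)(298)) = 37.39.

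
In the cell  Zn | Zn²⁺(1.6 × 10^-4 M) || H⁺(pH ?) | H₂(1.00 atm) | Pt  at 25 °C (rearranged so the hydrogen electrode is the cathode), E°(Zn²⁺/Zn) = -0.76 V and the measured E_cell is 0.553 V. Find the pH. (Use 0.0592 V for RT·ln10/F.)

pH = 5.39

E°_cell = 0.76 V and n = 2.
log Q = n(E° − E)/0.0592 = 2×(0.76 − 0.553)/0.0592 = 6.993.
With Q = [Zn²⁺]·P(H₂) / [H⁺]^2, solving for [H⁺] gives log[H⁺] = -5.395, so pH = 5.39.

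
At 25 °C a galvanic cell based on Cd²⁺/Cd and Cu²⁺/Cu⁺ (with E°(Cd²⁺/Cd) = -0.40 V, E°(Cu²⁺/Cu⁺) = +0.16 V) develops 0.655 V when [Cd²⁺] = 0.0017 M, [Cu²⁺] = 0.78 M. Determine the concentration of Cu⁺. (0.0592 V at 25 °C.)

From the Nernst equation, log Q = n(E° − E)/0.0592 = 2(0.56 − 0.655)/0.0592 = -3.209, so Q = 6.17 × 10^-4.
With Q = [Cd²⁺]·[Cu⁺]^2/[Cu²⁺]^2 and the known concentrations, [Cu⁺]^2 in the numerator gives [Cu⁺] = 0.47 M.

0.47 M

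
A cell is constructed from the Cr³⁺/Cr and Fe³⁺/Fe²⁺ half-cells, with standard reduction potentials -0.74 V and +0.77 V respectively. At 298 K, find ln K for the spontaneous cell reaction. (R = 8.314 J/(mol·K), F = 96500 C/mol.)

ln K = 176.4

E°_cell = +0.77 − (-0.74) = 1.51 V, with n = 3 electrons transferred.
At equilibrium E = 0, so the Nernst equation gives ln K = nFE°/RT = (3)(96500)(1.51)/((8.314)(298)) = 176.44.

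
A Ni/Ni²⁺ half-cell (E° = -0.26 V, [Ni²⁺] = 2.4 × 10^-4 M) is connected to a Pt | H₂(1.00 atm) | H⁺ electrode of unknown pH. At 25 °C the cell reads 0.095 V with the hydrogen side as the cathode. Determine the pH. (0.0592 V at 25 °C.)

E°_cell = 0.26 V and n = 2.
log Q = n(E° − E)/0.0592 = 2×(0.26 − 0.095)/0.0592 = 5.574.
With Q = [Ni²⁺]·P(H₂) / [H⁺]^2, solving for [H⁺] gives log[H⁺] = -4.597, so pH = 4.60.

pH = 4.60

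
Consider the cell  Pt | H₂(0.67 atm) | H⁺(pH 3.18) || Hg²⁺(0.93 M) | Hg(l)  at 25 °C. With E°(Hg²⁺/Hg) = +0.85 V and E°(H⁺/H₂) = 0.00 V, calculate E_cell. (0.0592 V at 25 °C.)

1.03 V

The Hg²⁺/Hg couple is the cathode, so E°_cell = 0.85 V; n = 2.
[H⁺] = 10^(−3.18) = 6.6 × 10^-4 M, and Q = [H⁺]^2 / ([Hg²⁺]·P(H₂)) = 7.01 × 10^-7.
E = E° − (0.0592/2) log Q = 0.85 − (0.0592/2)(-6.155) = 1.032 V.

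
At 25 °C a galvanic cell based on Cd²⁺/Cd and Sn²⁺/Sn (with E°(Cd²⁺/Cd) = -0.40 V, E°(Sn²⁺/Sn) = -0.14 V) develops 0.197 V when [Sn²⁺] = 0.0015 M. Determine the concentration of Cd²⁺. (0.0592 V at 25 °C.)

0.2 M

From the Nernst equation, log Q = n(E° − E)/0.0592 = 2(0.26 − 0.197)/0.0592 = 2.128, so Q = 134.
With Q = [Cd²⁺]/[Sn²⁺] and the known concentrations, [Cd²⁺] in the numerator gives [Cd²⁺] = 0.2 M.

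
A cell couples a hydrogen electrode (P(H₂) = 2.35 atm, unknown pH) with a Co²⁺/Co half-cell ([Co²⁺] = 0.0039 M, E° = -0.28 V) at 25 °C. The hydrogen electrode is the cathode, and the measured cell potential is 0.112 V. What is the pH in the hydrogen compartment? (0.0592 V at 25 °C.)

E°_cell = 0.28 V and n = 2.
log Q = n(E° − E)/0.0592 = 2×(0.28 − 0.112)/0.0592 = 5.676.
With Q = [Co²⁺]·P(H₂) / [H⁺]^2, solving for [H⁺] gives log[H⁺] = -3.857, so pH = 3.86.

pH = 3.86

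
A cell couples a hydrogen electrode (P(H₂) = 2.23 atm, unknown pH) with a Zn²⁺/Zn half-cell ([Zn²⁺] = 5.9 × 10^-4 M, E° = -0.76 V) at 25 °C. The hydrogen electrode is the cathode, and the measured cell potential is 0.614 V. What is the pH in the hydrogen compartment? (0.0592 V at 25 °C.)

E°_cell = 0.76 V and n = 2.
log Q = n(E° − E)/0.0592 = 2×(0.76 − 0.614)/0.0592 = 4.932.
With Q = [Zn²⁺]·P(H₂) / [H⁺]^2, solving for [H⁺] gives log[H⁺] = -3.907, so pH = 3.91.

pH = 3.91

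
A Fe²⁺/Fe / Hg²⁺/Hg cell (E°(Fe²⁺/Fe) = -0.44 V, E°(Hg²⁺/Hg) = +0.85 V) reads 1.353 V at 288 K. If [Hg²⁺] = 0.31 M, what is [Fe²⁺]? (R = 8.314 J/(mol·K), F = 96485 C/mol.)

0.0019 M

From the Nernst equation, ln Q = nF(E° − E)/RT = 2×96485×(1.29 − 1.353)/(8.314×288) = -5.077, so Q = 0.00624.
With Q = [Fe²⁺]/[Hg²⁺] and the known concentrations, [Fe²⁺] in the numerator gives [Fe²⁺] = 0.0019 M.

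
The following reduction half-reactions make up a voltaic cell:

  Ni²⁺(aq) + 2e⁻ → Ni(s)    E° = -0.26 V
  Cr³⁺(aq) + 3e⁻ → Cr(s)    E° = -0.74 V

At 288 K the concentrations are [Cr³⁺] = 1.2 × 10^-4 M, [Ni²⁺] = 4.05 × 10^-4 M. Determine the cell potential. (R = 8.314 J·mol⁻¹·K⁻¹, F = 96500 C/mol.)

0.458 V

The Ni²⁺/Ni couple has the higher reduction potential and acts as the cathode, so E°_cell = -0.26 − (-0.74) = 0.48 V.
Balancing electrons gives n = 6; the reaction quotient is Q = [Cr³⁺]^2/[Ni²⁺]^3 = 217.
E = E° − (RT/nF) ln Q = 0.48 − (8.314×288)/(6×96500) × (5.379) = 0.480 − 0.022 = 0.458 V.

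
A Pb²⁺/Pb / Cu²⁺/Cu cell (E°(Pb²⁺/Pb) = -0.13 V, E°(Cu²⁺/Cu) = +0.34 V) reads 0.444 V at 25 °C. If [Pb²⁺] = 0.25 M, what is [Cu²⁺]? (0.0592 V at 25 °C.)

From the Nernst equation, log Q = n(E° − E)/0.0592 = 2(0.47 − 0.444)/0.0592 = 0.878, so Q = 7.56.
With Q = [Pb²⁺]/[Cu²⁺] and the known concentrations, [Cu²⁺] in the denominator gives [Cu²⁺] = 0.033 M.

0.033 M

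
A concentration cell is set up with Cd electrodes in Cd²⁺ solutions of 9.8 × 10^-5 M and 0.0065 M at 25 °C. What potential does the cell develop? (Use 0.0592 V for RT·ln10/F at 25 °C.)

Both half-cells are Cd²⁺/Cd, so E°_cell = 0. The concentrated side is the cathode; the cell reaction moves Cd²⁺ from high to low concentration with n = 2.
Q = [Cd²⁺]_dilute/[Cd²⁺]_conc = 9.8 × 10^-5/0.0065 = 0.0151.
E = 0 − (0.0592/2) log Q = −(0.0592/2)(-1.822) = 0.0539 V.

0.054 V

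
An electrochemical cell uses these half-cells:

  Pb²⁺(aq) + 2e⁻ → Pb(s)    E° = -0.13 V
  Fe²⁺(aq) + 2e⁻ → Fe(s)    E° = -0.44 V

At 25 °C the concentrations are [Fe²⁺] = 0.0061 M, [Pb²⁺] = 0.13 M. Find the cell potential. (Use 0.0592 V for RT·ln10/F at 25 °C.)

0.349 V

The Pb²⁺/Pb couple has the higher reduction potential and acts as the cathode, so E°_cell = -0.13 − (-0.44) = 0.31 V.
Balancing electrons gives n = 2; the reaction quotient is Q = [Fe²⁺]/[Pb²⁺] = 0.0469.
At 25 °C, E = E° − (0.0592/n) log Q = 0.31 − (0.0592/2)(-1.329) = 0.310 + 0.039 = 0.349 V.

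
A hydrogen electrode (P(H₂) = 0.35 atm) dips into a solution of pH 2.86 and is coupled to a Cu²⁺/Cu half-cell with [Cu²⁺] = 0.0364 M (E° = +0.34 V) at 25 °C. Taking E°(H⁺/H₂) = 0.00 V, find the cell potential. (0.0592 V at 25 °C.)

0.45 V

The Cu²⁺/Cu couple is the cathode, so E°_cell = 0.34 V; n = 2.
[H⁺] = 10^(−2.86) = 0.0014 M, and Q = [H⁺]^2 / ([Cu²⁺]·P(H₂)) = 1.5 × 10^-4.
E = E° − (0.0592/2) log Q = 0.34 − (0.0592/2)(-3.825) = 0.453 V.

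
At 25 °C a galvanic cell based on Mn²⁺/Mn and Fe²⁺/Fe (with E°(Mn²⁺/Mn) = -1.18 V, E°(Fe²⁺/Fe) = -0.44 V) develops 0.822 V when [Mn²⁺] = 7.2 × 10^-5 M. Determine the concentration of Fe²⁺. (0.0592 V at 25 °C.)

0.042 M

From the Nernst equation, log Q = n(E° − E)/0.0592 = 2(0.74 − 0.822)/0.0592 = -2.770, so Q = 0.00170.
With Q = [Mn²⁺]/[Fe²⁺] and the known concentrations, [Fe²⁺] in the denominator gives [Fe²⁺] = 0.042 M.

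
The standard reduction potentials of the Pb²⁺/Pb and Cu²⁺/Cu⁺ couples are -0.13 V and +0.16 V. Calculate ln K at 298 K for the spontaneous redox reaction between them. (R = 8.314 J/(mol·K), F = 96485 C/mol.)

ln K = 22.6

E°_cell = +0.16 − (-0.13) = 0.29 V, with n = 2 electrons transferred.
At equilibrium E = 0, so the Nernst equation gives ln K = nFE°/RT = (2)(96485)(0.29)/((8.314)(298)) = 22.59.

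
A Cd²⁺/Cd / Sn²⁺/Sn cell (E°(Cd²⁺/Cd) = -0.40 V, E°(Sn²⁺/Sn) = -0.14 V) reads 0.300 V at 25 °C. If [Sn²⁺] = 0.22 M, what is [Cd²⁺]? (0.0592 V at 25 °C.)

From the Nernst equation, log Q = n(E° − E)/0.0592 = 2(0.26 − 0.300)/0.0592 = -1.351, so Q = 0.0445.
With Q = [Cd²⁺]/[Sn²⁺] and the known concentrations, [Cd²⁺] in the numerator gives [Cd²⁺] = 0.0098 M.

0.0098 M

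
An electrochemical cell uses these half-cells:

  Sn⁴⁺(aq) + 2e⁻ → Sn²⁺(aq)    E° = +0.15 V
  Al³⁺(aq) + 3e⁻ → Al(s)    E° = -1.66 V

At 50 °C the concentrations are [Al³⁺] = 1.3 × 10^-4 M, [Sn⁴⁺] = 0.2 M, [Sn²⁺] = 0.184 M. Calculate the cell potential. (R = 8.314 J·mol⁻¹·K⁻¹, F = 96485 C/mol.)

The Sn⁴⁺/Sn²⁺ couple has the higher reduction potential and acts as the cathode, so E°_cell = +0.15 − (-1.66) = 1.81 V.
Balancing electrons gives n = 6; the reaction quotient is Q = [Al³⁺]^2·[Sn²⁺]^3/[Sn⁴⁺]^3 = 1.32 × 10^-8.
E = E° − (RT/nF) ln Q = 1.81 − (8.314×323)/(6×96485) × (-18.146) = 1.810 + 0.084 = 1.894 V.

1.89 V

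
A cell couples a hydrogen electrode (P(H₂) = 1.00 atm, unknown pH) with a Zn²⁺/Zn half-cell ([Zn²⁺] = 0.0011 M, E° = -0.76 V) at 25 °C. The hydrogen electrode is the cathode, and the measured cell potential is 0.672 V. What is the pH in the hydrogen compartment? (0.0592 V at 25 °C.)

E°_cell = 0.76 V and n = 2.
log Q = n(E° − E)/0.0592 = 2×(0.76 − 0.672)/0.0592 = 2.973.
With Q = [Zn²⁺]·P(H₂) / [H⁺]^2, solving for [H⁺] gives log[H⁺] = -2.966, so pH = 2.97.

pH = 2.97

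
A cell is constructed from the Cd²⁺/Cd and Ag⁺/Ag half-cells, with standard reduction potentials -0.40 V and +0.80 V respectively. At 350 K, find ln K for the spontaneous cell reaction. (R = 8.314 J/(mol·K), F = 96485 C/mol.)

ln K = 79.6

E°_cell = +0.80 − (-0.40) = 1.20 V, with n = 2 electrons transferred.
At equilibrium E = 0, so the Nernst equation gives ln K = nFE°/RT = (2)(96485)(1.20)/((8.314)(350)) = 79.58.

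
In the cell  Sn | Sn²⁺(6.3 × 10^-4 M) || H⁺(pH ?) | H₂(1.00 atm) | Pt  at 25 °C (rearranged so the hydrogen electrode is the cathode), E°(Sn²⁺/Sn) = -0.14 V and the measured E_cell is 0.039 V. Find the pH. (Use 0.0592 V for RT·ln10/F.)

pH = 3.31

E°_cell = 0.14 V and n = 2.
log Q = n(E° − E)/0.0592 = 2×(0.14 − 0.039)/0.0592 = 3.412.
With Q = [Sn²⁺]·P(H₂) / [H⁺]^2, solving for [H⁺] gives log[H⁺] = -3.306, so pH = 3.31.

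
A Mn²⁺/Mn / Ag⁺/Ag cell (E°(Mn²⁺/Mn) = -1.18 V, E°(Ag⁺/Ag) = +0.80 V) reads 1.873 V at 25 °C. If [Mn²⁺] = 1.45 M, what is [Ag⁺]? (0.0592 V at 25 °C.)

From the Nernst equation, log Q = n(E° − E)/0.0592 = 2(1.98 − 1.873)/0.0592 = 3.615, so Q = 4120.
With Q = [Mn²⁺]/[Ag⁺]^2 and the known concentrations, [Ag⁺]^2 in the denominator gives [Ag⁺] = 0.019 M.

0.019 M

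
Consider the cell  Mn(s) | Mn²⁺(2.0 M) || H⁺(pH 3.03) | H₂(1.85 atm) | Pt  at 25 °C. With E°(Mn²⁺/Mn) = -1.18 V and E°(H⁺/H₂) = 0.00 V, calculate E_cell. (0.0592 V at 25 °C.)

0.98 V

The hydrogen couple is the cathode, so E°_cell = 1.18 V; n = 2.
[H⁺] = 10^(−3.03) = 9.3 × 10^-4 M, and Q = [Mn²⁺]·P(H₂) / [H⁺]^2 = 4.25 × 10^6.
E = E° − (0.0592/2) log Q = 1.18 − (0.0592/2)(6.628) = 0.984 V.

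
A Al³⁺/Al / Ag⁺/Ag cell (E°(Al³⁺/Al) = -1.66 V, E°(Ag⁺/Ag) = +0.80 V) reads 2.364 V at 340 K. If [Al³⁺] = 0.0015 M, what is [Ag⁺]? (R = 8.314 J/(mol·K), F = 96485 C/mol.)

0.0043 M

From the Nernst equation, ln Q = nF(E° − E)/RT = 3×96485×(2.46 − 2.364)/(8.314×340) = 9.830, so Q = 1.86 × 10^4.
With Q = [Al³⁺]/[Ag⁺]^3 and the known concentrations, [Ag⁺]^3 in the denominator gives [Ag⁺] = 0.0043 M.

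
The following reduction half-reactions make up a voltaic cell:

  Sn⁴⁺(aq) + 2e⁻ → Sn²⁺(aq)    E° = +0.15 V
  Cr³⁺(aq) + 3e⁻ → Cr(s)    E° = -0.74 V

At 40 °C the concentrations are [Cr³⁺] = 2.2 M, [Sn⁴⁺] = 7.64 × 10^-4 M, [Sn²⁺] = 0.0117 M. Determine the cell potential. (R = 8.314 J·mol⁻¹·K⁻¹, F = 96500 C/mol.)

0.846 V

The Sn⁴⁺/Sn²⁺ couple has the higher reduction potential and acts as the cathode, so E°_cell = +0.15 − (-0.74) = 0.89 V.
Balancing electrons gives n = 6; the reaction quotient is Q = [Cr³⁺]^2·[Sn²⁺]^3/[Sn⁴⁺]^3 = 1.74 × 10^4.
E = E° − (RT/nF) ln Q = 0.89 − (8.314×313)/(6×96500) × (9.763) = 0.890 − 0.044 = 0.846 V.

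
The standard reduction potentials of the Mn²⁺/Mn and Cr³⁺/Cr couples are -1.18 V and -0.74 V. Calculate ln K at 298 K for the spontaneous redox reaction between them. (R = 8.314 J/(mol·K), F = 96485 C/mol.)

ln K = 102.8

E°_cell = -0.74 − (-1.18) = 0.44 V, with n = 6 electrons transferred.
At equilibrium E = 0, so the Nernst equation gives ln K = nFE°/RT = (6)(96485)(0.44)/((8.314)(298)) = 102.81.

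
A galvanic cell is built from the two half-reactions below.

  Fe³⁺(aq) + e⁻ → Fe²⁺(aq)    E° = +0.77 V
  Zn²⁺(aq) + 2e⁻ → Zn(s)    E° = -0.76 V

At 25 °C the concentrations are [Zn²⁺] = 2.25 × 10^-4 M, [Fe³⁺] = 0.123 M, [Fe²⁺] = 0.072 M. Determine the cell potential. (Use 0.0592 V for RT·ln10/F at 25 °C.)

The Fe³⁺/Fe²⁺ couple has the higher reduction potential and acts as the cathode, so E°_cell = +0.77 − (-0.76) = 1.53 V.
Balancing electrons gives n = 2; the reaction quotient is Q = [Zn²⁺]·[Fe²⁺]^2/[Fe³⁺]^2 = 7.71 × 10^-5.
At 25 °C, E = E° − (0.0592/n) log Q = 1.53 − (0.0592/2)(-4.113) = 1.530 + 0.122 = 1.652 V.

1.65 V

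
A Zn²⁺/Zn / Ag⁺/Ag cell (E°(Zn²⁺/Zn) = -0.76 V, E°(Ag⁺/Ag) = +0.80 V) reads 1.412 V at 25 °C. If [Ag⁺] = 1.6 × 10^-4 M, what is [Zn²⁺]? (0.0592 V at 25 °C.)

From the Nernst equation, log Q = n(E° − E)/0.0592 = 2(1.56 − 1.412)/0.0592 = 5.000, so Q = 1 × 10^5.
With Q = [Zn²⁺]/[Ag⁺]^2 and the known concentrations, [Zn²⁺] in the numerator gives [Zn²⁺] = 0.0026 M.

0.0026 M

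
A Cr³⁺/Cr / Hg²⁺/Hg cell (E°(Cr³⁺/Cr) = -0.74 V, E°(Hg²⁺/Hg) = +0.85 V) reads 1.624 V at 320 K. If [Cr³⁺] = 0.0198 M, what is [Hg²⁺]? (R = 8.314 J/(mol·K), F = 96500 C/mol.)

0.86 M

From the Nernst equation, ln Q = nF(E° − E)/RT = 6×96500×(1.59 − 1.624)/(8.314×320) = -7.399, so Q = 6.12 × 10^-4.
With Q = [Cr³⁺]^2/[Hg²⁺]^3 and the known concentrations, [Hg²⁺]^3 in the denominator gives [Hg²⁺] = 0.86 M.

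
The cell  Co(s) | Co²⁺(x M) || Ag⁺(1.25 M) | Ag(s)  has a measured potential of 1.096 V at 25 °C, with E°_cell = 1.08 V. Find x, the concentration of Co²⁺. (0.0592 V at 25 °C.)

From the Nernst equation, log Q = n(E° − E)/0.0592 = 2(1.08 − 1.096)/0.0592 = -0.541, so Q = 0.288.
With Q = [Co²⁺]/[Ag⁺]^2 and the known concentrations, [Co²⁺] in the numerator gives [Co²⁺] = 0.45 M.

0.45 M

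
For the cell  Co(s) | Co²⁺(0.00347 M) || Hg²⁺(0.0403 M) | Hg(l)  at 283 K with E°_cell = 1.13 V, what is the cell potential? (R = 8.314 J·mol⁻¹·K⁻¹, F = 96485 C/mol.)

1.16 V

Balancing electrons gives n = 2; the reaction quotient is Q = [Co²⁺]/[Hg²⁺] = 0.0861.
E = E° − (RT/nF) ln Q = 1.13 − (8.314×283)/(2×96485) × (-2.452) = 1.130 + 0.030 = 1.160 V.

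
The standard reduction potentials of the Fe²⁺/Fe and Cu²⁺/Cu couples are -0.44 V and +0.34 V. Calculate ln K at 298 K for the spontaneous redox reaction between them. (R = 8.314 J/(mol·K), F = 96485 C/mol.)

ln K = 60.8

E°_cell = +0.34 − (-0.44) = 0.78 V, with n = 2 electrons transferred.
At equilibrium E = 0, so the Nernst equation gives ln K = nFE°/RT = (2)(96485)(0.78)/((8.314)(298)) = 60.75.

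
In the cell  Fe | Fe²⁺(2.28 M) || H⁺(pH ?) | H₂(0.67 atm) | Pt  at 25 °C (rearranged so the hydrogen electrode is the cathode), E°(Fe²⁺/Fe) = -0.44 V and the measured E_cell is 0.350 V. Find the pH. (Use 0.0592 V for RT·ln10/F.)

pH = 1.43

E°_cell = 0.44 V and n = 2.
log Q = n(E° − E)/0.0592 = 2×(0.44 − 0.350)/0.0592 = 3.041.
With Q = [Fe²⁺]·P(H₂) / [H⁺]^2, solving for [H⁺] gives log[H⁺] = -1.428, so pH = 1.43.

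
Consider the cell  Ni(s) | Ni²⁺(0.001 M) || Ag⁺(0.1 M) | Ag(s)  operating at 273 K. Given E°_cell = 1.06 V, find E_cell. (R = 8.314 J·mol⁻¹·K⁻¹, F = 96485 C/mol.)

1.09 V

Balancing electrons gives n = 2; the reaction quotient is Q = [Ni²⁺]/[Ag⁺]^2 = 0.100.
E = E° − (RT/nF) ln Q = 1.06 − (8.314×273)/(2×96485) × (-2.303) = 1.060 + 0.027 = 1.087 V.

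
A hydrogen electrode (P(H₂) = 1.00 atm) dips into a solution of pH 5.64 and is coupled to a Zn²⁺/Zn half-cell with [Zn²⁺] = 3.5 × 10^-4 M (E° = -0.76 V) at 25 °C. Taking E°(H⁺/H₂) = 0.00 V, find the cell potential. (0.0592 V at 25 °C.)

0.53 V

The hydrogen couple is the cathode, so E°_cell = 0.76 V; n = 2.
[H⁺] = 10^(−5.64) = 2.3 × 10^-6 M, and Q = [Zn²⁺]·P(H₂) / [H⁺]^2 = 6.67 × 10^7.
E = E° − (0.0592/2) log Q = 0.76 − (0.0592/2)(7.824) = 0.528 V.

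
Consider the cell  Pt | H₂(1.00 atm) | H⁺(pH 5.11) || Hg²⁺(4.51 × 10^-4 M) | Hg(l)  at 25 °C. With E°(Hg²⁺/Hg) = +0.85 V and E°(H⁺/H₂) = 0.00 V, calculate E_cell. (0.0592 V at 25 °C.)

The Hg²⁺/Hg couple is the cathode, so E°_cell = 0.85 V; n = 2.
[H⁺] = 10^(−5.11) = 7.8 × 10^-6 M, and Q = [H⁺]^2 / ([Hg²⁺]·P(H₂)) = 1.34 × 10^-7.
E = E° − (0.0592/2) log Q = 0.85 − (0.0592/2)(-6.874) = 1.053 V.

1.05 V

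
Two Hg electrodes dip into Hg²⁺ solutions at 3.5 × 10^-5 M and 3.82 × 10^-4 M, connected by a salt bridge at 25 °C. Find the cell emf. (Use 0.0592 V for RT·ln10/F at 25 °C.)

Both half-cells are Hg²⁺/Hg, so E°_cell = 0. The concentrated side is the cathode; the cell reaction moves Hg²⁺ from high to low concentration with n = 2.
Q = [Hg²⁺]_dilute/[Hg²⁺]_conc = 3.5 × 10^-5/3.82 × 10^-4 = 0.0916.
E = 0 − (0.0592/2) log Q = −(0.0592/2)(-1.038) = 0.0307 V.

0.031 V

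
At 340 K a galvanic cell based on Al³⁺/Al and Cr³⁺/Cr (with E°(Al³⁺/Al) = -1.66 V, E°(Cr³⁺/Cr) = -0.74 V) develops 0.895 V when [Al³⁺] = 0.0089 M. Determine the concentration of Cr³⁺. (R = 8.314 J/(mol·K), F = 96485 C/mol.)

6.9 × 10^-4 M

From the Nernst equation, ln Q = nF(E° − E)/RT = 3×96485×(0.92 − 0.895)/(8.314×340) = 2.560, so Q = 12.9.
With Q = [Al³⁺]/[Cr³⁺] and the known concentrations, [Cr³⁺] in the denominator gives [Cr³⁺] = 6.9 × 10^-4 M.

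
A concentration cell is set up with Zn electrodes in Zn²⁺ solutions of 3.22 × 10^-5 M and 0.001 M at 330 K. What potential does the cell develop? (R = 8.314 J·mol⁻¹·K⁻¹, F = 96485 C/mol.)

0.049 V

Both half-cells are Zn²⁺/Zn, so E°_cell = 0. The concentrated side is the cathode; the cell reaction moves Zn²⁺ from high to low concentration with n = 2.
Q = [Zn²⁺]_dilute/[Zn²⁺]_conc = 3.22 × 10^-5/0.001 = 0.0322.
E = 0 − (RT/nF) ln Q = −((8.314×330)/(2×96485))(-3.436) = 0.0489 V.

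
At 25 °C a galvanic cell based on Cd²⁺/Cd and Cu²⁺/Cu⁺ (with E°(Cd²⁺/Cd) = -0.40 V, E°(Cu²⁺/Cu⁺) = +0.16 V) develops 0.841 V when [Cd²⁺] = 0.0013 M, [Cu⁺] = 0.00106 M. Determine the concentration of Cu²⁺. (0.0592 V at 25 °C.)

From the Nernst equation, log Q = n(E° − E)/0.0592 = 2(0.56 − 0.841)/0.0592 = -9.493, so Q = 3.21 × 10^-10.
With Q = [Cd²⁺]·[Cu⁺]^2/[Cu²⁺]^2 and the known concentrations, [Cu²⁺]^2 in the denominator gives [Cu²⁺] = 2.1 M.

2.1 M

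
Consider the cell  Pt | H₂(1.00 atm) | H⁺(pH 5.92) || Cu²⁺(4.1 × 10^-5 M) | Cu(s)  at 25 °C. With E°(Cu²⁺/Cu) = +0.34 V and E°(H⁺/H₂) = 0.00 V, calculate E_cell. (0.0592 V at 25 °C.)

The Cu²⁺/Cu couple is the cathode, so E°_cell = 0.34 V; n = 2.
[H⁺] = 10^(−5.92) = 1.2 × 10^-6 M, and Q = [H⁺]^2 / ([Cu²⁺]·P(H₂)) = 3.53 × 10^-8.
E = E° − (0.0592/2) log Q = 0.34 − (0.0592/2)(-7.453) = 0.561 V.

0.56 V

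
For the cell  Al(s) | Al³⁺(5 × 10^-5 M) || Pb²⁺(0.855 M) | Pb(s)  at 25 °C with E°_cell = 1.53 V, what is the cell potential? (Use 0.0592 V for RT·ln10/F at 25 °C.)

1.61 V

Balancing electrons gives n = 6; the reaction quotient is Q = [Al³⁺]^2/[Pb²⁺]^3 = 4 × 10^-9.
At 25 °C, E = E° − (0.0592/n) log Q = 1.53 − (0.0592/6)(-8.398) = 1.530 + 0.083 = 1.613 V.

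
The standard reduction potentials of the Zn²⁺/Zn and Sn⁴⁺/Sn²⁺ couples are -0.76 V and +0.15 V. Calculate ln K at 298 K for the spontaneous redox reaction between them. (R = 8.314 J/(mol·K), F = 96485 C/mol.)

E°_cell = +0.15 − (-0.76) = 0.91 V, with n = 2 electrons transferred.
At equilibrium E = 0, so the Nernst equation gives ln K = nFE°/RT = (2)(96485)(0.91)/((8.314)(298)) = 70.88.

ln K = 70.9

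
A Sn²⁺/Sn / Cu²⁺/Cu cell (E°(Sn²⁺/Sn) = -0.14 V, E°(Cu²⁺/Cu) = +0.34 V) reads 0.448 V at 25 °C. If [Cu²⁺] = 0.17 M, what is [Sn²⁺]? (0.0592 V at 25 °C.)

From the Nernst equation, log Q = n(E° − E)/0.0592 = 2(0.48 − 0.448)/0.0592 = 1.081, so Q = 12.1.
With Q = [Sn²⁺]/[Cu²⁺] and the known concentrations, [Sn²⁺] in the numerator gives [Sn²⁺] = 2.0 M.

2.0 M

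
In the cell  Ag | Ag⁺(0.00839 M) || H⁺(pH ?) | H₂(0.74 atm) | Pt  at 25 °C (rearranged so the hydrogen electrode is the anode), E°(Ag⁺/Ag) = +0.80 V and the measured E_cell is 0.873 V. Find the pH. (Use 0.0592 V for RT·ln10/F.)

E°_cell = 0.80 V and n = 2.
log Q = n(E° − E)/0.0592 = 2×(0.80 − 0.873)/0.0592 = -2.466.
With Q = [H⁺]^2 / ([Ag⁺]^2·P(H₂)), solving for [H⁺] gives log[H⁺] = -3.375, so pH = 3.37.

pH = 3.37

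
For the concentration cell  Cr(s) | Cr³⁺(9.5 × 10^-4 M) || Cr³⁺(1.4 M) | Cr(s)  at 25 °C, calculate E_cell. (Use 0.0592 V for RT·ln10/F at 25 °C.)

0.063 V

Both half-cells are Cr³⁺/Cr, so E°_cell = 0. The concentrated side is the cathode; the cell reaction moves Cr³⁺ from high to low concentration with n = 3.
Q = [Cr³⁺]_dilute/[Cr³⁺]_conc = 9.5 × 10^-4/1.4 = 6.79 × 10^-4.
E = 0 − (0.0592/3) log Q = −(0.0592/3)(-3.168) = 0.0625 V.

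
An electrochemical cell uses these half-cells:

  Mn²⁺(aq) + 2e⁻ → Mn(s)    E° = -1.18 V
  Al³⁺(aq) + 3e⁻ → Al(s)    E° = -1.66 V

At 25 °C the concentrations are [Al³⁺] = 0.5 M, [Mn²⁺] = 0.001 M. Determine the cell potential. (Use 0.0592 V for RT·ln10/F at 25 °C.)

0.397 V

The Mn²⁺/Mn couple has the higher reduction potential and acts as the cathode, so E°_cell = -1.18 − (-1.66) = 0.48 V.
Balancing electrons gives n = 6; the reaction quotient is Q = [Al³⁺]^2/[Mn²⁺]^3 = 2.5 × 10^8.
At 25 °C, E = E° − (0.0592/n) log Q = 0.48 − (0.0592/6)(8.398) = 0.480 − 0.083 = 0.397 V.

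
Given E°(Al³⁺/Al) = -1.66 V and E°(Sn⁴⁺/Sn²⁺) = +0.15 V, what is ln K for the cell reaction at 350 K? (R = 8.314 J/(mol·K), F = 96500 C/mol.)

ln K = 360.1

E°_cell = +0.15 − (-1.66) = 1.81 V, with n = 6 electrons transferred.
At equilibrium E = 0, so the Nernst equation gives ln K = nFE°/RT = (6)(96500)(1.81)/((8.314)(350)) = 360.15.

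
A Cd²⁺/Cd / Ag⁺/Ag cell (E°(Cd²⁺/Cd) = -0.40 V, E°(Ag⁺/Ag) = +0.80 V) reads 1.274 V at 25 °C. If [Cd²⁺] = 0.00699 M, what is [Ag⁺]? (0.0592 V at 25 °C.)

From the Nernst equation, log Q = n(E° − E)/0.0592 = 2(1.20 − 1.274)/0.0592 = -2.500, so Q = 0.00316.
With Q = [Cd²⁺]/[Ag⁺]^2 and the known concentrations, [Ag⁺]^2 in the denominator gives [Ag⁺] = 1.5 M.

1.5 M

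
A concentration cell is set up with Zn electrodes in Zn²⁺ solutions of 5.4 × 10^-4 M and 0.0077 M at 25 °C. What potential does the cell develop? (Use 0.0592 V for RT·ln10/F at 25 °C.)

0.034 V

Both half-cells are Zn²⁺/Zn, so E°_cell = 0. The concentrated side is the cathode; the cell reaction moves Zn²⁺ from high to low concentration with n = 2.
Q = [Zn²⁺]_dilute/[Zn²⁺]_conc = 5.4 × 10^-4/0.0077 = 0.0701.
E = 0 − (0.0592/2) log Q = −(0.0592/2)(-1.154) = 0.0342 V.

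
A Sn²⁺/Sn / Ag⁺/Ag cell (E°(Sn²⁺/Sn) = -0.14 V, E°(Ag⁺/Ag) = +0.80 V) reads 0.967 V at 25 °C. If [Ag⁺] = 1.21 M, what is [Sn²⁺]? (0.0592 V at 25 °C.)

0.18 M

From the Nernst equation, log Q = n(E° − E)/0.0592 = 2(0.94 − 0.967)/0.0592 = -0.912, so Q = 0.122.
With Q = [Sn²⁺]/[Ag⁺]^2 and the known concentrations, [Sn²⁺] in the numerator gives [Sn²⁺] = 0.18 M.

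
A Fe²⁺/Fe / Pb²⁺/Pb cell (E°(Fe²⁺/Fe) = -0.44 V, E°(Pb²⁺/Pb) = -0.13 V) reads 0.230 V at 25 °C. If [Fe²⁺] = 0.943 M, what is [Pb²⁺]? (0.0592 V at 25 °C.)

From the Nernst equation, log Q = n(E° − E)/0.0592 = 2(0.31 − 0.230)/0.0592 = 2.703, so Q = 504.
With Q = [Fe²⁺]/[Pb²⁺] and the known concentrations, [Pb²⁺] in the denominator gives [Pb²⁺] = 0.0019 M.

0.0019 M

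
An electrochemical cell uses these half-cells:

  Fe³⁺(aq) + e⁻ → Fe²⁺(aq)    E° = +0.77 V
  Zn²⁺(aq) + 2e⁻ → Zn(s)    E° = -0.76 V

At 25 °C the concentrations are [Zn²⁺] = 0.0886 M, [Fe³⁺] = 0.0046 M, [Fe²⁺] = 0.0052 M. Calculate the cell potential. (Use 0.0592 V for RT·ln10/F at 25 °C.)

The Fe³⁺/Fe²⁺ couple has the higher reduction potential and acts as the cathode, so E°_cell = +0.77 − (-0.76) = 1.53 V.
Balancing electrons gives n = 2; the reaction quotient is Q = [Zn²⁺]·[Fe²⁺]^2/[Fe³⁺]^2 = 0.113.
At 25 °C, E = E° − (0.0592/n) log Q = 1.53 − (0.0592/2)(-0.946) = 1.530 + 0.028 = 1.558 V.

1.56 V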